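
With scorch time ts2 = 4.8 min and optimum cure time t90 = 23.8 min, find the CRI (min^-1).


CRI = 100 / (t90 - ts2)
= 100 / (23.8 - 4.8)
= 100 / 19.0
= 5.26 min^-1

5.26 min^-1


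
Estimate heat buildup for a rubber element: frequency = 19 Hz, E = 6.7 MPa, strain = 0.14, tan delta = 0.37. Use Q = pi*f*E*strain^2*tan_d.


Q = pi * f * E * strain^2 * tan_d
= pi * 19 * 6.7 * 0.14^2 * 0.37
= pi * 19 * 6.7 * 0.0196 * 0.37
= 2.9003

Q = 2.9003


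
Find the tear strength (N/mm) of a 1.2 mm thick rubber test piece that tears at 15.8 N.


Tear strength = force / thickness
= 15.8 / 1.2
= 13.17 N/mm

13.17 N/mm


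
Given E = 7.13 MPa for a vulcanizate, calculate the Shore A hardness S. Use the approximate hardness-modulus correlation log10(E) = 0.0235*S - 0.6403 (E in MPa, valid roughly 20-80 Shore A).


log10(E) = 0.0235*S - 0.6403  =>  S = (log10(E) + 0.6403) / 0.0235
log10(7.13) = 0.853090
S = (0.853090 + 0.6403) / 0.0235 = 1.493390 / 0.0235
S = 63.5

Shore A = 63.5


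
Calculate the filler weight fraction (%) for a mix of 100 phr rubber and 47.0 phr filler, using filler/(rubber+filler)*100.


Filler % = filler / (rubber + filler) * 100
= 47.0 / (100 + 47.0) * 100
= 47.0 / 147.0 * 100
= 31.97%

31.97%


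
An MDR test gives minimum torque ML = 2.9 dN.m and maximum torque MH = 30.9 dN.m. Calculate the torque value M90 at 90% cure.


M90 = ML + 0.9 * (MH - ML)
M90 = 2.9 + 0.9 * (30.9 - 2.9)
M90 = 2.9 + 0.9 * 28.0
M90 = 28.1 dN.m

28.1 dN.m


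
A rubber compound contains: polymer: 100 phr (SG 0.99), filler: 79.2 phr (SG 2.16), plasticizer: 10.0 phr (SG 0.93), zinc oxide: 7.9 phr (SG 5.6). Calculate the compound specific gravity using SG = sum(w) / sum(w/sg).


Sum of weights = 197.1
Volume contributions:
  polymer: 100/0.99 = 101.0101
  filler: 79.2/2.16 = 36.6667
  plasticizer: 10.0/0.93 = 10.7527
  zinc oxide: 7.9/5.6 = 1.4107
Sum of volumes = 149.8402
SG = 197.1 / 149.8402 = 1.315

SG = 1.315


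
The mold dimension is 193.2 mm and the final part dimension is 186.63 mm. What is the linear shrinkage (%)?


Shrinkage = (mold - part) / mold * 100
= (193.2 - 186.63) / 193.2 * 100
= 6.57 / 193.2 * 100
= 3.4%

3.4%


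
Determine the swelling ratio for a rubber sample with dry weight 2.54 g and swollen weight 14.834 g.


Q = W_swollen / W_dry
Q = 14.834 / 2.54
Q = 5.84

Q = 5.84


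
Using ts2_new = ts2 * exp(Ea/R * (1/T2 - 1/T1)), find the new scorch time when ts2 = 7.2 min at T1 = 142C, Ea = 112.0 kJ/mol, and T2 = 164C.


Convert temperatures: T1 = 142 + 273.15 = 415.15 K, T2 = 164 + 273.15 = 437.15 K
ts2_new = 7.2 * exp(112000 / 8.314 * (1/437.15 - 1/415.15))
1/T2 - 1/T1 = -1.2122e-04
ts2_new = 1.41 min

1.41 min


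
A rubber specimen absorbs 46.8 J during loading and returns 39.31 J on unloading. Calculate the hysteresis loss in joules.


Hysteresis loss = loading - unloading
= 46.8 - 39.31
= 7.49 J

7.49 J


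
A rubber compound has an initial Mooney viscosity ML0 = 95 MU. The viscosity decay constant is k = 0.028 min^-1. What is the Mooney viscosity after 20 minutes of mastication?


ML = ML0 * exp(-k * t)
ML = 95 * exp(-0.028 * 20)
ML = 95 * 0.5712
ML = 54.26 MU

54.26 MU


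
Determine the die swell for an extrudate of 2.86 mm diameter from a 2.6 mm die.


Die swell ratio = D_extrudate / D_die
= 2.86 / 2.6
= 1.1

Die swell = 1.1


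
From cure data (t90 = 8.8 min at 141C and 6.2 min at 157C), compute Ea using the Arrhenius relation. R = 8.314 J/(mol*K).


T1 = 414.15 K, T2 = 430.15 K
1/T1 - 1/T2 = 8.9814e-05
ln(t1/t2) = ln(8.8/6.2) = 0.3502
Ea = 8.314 * 0.3502 / 8.9814e-05 = 32418.0423 J/mol
Ea = 32.42 kJ/mol

32.42 kJ/mol


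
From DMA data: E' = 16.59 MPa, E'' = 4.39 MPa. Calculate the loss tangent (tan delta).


tan delta = E'' / E'
= 4.39 / 16.59
= 0.2646

tan delta = 0.2646


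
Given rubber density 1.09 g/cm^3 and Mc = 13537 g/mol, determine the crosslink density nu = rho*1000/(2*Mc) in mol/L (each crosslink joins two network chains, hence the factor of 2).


nu = rho * 1000 / (2 * Mc)
nu = 1.09 * 1000 / (2 * 13537)
nu = 1090.0 / 27074
nu = 0.0403 mol/L

0.0403 mol/L


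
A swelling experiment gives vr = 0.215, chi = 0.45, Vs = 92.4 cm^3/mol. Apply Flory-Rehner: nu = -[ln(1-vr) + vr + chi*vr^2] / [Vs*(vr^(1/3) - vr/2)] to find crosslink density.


ln(1 - vr) = ln(1 - 0.215) = -0.2421
Numerator = -((-0.2421) + 0.215 + 0.45 * 0.215^2) = 0.0063
Denominator = 92.4 * (0.215^(1/3) - 0.215/2) = 45.4213
nu = 0.0063 / 45.4213 = 1.3805e-04 mol/cm^3

1.3805e-04 mol/cm^3


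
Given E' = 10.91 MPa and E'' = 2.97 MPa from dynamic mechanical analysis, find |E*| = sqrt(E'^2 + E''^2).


|E*| = sqrt(E'^2 + E''^2)
= sqrt(10.91^2 + 2.97^2)
= sqrt(119.0281 + 8.8209)
= 11.307 MPa

11.307 MPa


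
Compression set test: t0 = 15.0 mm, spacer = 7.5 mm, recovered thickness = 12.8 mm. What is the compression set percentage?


CS = (t0 - recovered) / (t0 - ts) * 100
= (15.0 - 12.8) / (15.0 - 7.5) * 100
= 2.2 / 7.5 * 100
= 29.3%

29.3%


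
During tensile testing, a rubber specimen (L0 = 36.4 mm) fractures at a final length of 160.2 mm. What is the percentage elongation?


Elongation = (Lf - L0) / L0 * 100
= (160.2 - 36.4) / 36.4 * 100
= 123.8 / 36.4 * 100
= 340.1%

340.1%


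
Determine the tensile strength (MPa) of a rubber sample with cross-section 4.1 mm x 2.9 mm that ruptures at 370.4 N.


Area = width * thickness = 4.1 * 2.9 = 11.89 mm^2
TS = force / area = 370.4 / 11.89 = 31.15 MPa

31.15 MPa


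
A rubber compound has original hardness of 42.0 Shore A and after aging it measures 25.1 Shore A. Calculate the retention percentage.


Retention = aged / original * 100
= 25.1 / 42.0 * 100
= 59.8%

59.8%


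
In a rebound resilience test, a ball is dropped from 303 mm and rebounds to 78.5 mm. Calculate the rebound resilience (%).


Resilience = h_rebound / h_drop * 100
= 78.5 / 303 * 100
= 25.9%

25.9%


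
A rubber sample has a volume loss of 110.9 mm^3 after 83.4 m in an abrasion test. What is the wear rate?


Rate = volume_loss / distance
= 110.9 / 83.4
= 1.33 mm^3/m

1.33 mm^3/m


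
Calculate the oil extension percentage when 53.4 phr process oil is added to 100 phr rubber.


Oil % = oil / (100 + oil) * 100
= 53.4 / (100 + 53.4) * 100
= 53.4 / 153.4 * 100
= 34.81%

34.81%


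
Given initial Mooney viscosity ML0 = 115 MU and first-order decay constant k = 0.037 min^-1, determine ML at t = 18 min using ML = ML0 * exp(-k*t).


ML = ML0 * exp(-k * t)
ML = 115 * exp(-0.037 * 18)
ML = 115 * 0.5138
ML = 59.08 MU

59.08 MU


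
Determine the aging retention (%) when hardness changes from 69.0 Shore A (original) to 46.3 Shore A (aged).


Retention = aged / original * 100
= 46.3 / 69.0 * 100
= 67.1%

67.1%


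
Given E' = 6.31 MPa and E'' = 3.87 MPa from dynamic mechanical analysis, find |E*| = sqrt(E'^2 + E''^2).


|E*| = sqrt(E'^2 + E''^2)
= sqrt(6.31^2 + 3.87^2)
= sqrt(39.8161 + 14.9769)
= 7.402 MPa

7.402 MPa


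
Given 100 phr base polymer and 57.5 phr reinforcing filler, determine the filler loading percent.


Filler % = filler / (rubber + filler) * 100
= 57.5 / (100 + 57.5) * 100
= 57.5 / 157.5 * 100
= 36.51%

36.51%


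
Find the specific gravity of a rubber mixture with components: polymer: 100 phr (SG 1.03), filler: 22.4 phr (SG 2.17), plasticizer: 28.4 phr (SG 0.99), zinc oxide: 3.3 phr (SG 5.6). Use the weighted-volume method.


Sum of weights = 154.1
Volume contributions:
  polymer: 100/1.03 = 97.0874
  filler: 22.4/2.17 = 10.3226
  plasticizer: 28.4/0.99 = 28.6869
  zinc oxide: 3.3/5.6 = 0.5893
Sum of volumes = 136.6861
SG = 154.1 / 136.6861 = 1.127

SG = 1.127


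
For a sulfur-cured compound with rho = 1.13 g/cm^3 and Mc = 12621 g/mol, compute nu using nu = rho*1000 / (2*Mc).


nu = rho * 1000 / (2 * Mc)
nu = 1.13 * 1000 / (2 * 12621)
nu = 1130.0 / 25242
nu = 0.0448 mol/L

0.0448 mol/L


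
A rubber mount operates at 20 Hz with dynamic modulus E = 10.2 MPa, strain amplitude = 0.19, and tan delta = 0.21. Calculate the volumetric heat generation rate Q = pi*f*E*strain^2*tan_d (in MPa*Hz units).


Q = pi * f * E * strain^2 * tan_d
= pi * 20 * 10.2 * 0.19^2 * 0.21
= pi * 20 * 10.2 * 0.0361 * 0.21
= 4.8585

Q = 4.8585


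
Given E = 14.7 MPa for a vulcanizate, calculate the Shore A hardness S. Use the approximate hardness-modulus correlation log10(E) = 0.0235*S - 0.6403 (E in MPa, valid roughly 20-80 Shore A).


log10(E) = 0.0235*S - 0.6403  =>  S = (log10(E) + 0.6403) / 0.0235
log10(14.7) = 1.167317
S = (1.167317 + 0.6403) / 0.0235 = 1.807617 / 0.0235
S = 76.9

Shore A = 76.9


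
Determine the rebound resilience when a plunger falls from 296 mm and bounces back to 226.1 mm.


Resilience = h_rebound / h_drop * 100
= 226.1 / 296 * 100
= 76.4%

76.4%


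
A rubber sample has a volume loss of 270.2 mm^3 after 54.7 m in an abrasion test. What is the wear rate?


Rate = volume_loss / distance
= 270.2 / 54.7
= 4.94 mm^3/m

4.94 mm^3/m


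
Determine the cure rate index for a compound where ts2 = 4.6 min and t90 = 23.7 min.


CRI = 100 / (t90 - ts2)
= 100 / (23.7 - 4.6)
= 100 / 19.1
= 5.24 min^-1

5.24 min^-1


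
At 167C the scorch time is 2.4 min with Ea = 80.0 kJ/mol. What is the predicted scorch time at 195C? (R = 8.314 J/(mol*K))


Convert temperatures: T1 = 167 + 273.15 = 440.15 K, T2 = 195 + 273.15 = 468.15 K
ts2_new = 2.4 * exp(80000 / 8.314 * (1/468.15 - 1/440.15))
1/T2 - 1/T1 = -1.3589e-04
ts2_new = 0.65 min

0.65 min


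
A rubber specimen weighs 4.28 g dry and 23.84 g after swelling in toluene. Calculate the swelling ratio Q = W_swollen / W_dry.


Q = W_swollen / W_dry
Q = 23.84 / 4.28
Q = 5.57

Q = 5.57


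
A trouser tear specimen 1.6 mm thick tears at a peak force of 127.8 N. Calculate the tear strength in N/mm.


Tear strength = force / thickness
= 127.8 / 1.6
= 79.88 N/mm

79.88 N/mm


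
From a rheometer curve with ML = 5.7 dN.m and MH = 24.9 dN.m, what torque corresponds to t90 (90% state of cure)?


M90 = ML + 0.9 * (MH - ML)
M90 = 5.7 + 0.9 * (24.9 - 5.7)
M90 = 5.7 + 0.9 * 19.2
M90 = 22.98 dN.m

22.98 dN.m


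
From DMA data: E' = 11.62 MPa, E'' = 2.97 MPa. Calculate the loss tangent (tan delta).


tan delta = E'' / E'
= 2.97 / 11.62
= 0.2556

tan delta = 0.2556


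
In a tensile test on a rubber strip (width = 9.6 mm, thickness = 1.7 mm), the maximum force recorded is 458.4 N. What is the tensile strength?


Area = width * thickness = 9.6 * 1.7 = 16.32 mm^2
TS = force / area = 458.4 / 16.32 = 28.09 MPa

28.09 MPa


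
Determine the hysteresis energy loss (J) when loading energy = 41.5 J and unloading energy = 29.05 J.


Hysteresis loss = loading - unloading
= 41.5 - 29.05
= 12.45 J

12.45 J


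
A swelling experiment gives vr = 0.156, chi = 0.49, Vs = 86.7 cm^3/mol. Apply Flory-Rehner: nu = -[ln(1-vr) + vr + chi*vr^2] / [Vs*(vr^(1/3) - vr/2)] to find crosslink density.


ln(1 - vr) = ln(1 - 0.156) = -0.1696
Numerator = -((-0.1696) + 0.156 + 0.49 * 0.156^2) = 0.0017
Denominator = 86.7 * (0.156^(1/3) - 0.156/2) = 39.9099
nu = 0.0017 / 39.9099 = 4.2048e-05 mol/cm^3

4.2048e-05 mol/cm^3


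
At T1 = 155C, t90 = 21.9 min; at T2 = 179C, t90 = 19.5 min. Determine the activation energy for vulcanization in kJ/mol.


T1 = 428.15 K, T2 = 452.15 K
1/T1 - 1/T2 = 1.2397e-04
ln(t1/t2) = ln(21.9/19.5) = 0.1161
Ea = 8.314 * 0.1161 / 1.2397e-04 = 7784.0456 J/mol
Ea = 7.78 kJ/mol

7.78 kJ/mol


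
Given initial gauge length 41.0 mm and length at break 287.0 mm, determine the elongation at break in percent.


Elongation = (Lf - L0) / L0 * 100
= (287.0 - 41.0) / 41.0 * 100
= 246.0 / 41.0 * 100
= 600.0%

600.0%


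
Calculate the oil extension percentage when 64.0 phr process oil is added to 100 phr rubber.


Oil % = oil / (100 + oil) * 100
= 64.0 / (100 + 64.0) * 100
= 64.0 / 164.0 * 100
= 39.02%

39.02%


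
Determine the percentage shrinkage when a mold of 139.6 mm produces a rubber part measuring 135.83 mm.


Shrinkage = (mold - part) / mold * 100
= (139.6 - 135.83) / 139.6 * 100
= 3.77 / 139.6 * 100
= 2.7%

2.7%


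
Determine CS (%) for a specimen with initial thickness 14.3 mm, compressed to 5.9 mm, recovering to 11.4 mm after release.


CS = (t0 - recovered) / (t0 - ts) * 100
= (14.3 - 11.4) / (14.3 - 5.9) * 100
= 2.9 / 8.4 * 100
= 34.5%

34.5%


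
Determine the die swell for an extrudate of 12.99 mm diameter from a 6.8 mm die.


Die swell ratio = D_extrudate / D_die
= 12.99 / 6.8
= 1.91

Die swell = 1.91


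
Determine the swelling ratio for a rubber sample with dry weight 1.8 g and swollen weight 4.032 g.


Q = W_swollen / W_dry
Q = 4.032 / 1.8
Q = 2.24

Q = 2.24


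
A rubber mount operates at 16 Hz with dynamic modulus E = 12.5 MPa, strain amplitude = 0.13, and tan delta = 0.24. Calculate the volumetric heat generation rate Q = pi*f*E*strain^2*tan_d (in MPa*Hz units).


Q = pi * f * E * strain^2 * tan_d
= pi * 16 * 12.5 * 0.13^2 * 0.24
= pi * 16 * 12.5 * 0.0169 * 0.24
= 2.5485

Q = 2.5485


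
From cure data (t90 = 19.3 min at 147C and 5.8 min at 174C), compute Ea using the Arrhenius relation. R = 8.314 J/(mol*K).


T1 = 420.15 K, T2 = 447.15 K
1/T1 - 1/T2 = 1.4372e-04
ln(t1/t2) = ln(19.3/5.8) = 1.2022
Ea = 8.314 * 1.2022 / 1.4372e-04 = 69550.0787 J/mol
Ea = 69.55 kJ/mol

69.55 kJ/mol


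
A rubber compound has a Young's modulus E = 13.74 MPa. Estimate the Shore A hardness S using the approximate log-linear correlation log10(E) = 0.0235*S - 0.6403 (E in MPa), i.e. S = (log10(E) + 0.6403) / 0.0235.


log10(E) = 0.0235*S - 0.6403  =>  S = (log10(E) + 0.6403) / 0.0235
log10(13.74) = 1.137987
S = (1.137987 + 0.6403) / 0.0235 = 1.778287 / 0.0235
S = 75.7

Shore A = 75.7


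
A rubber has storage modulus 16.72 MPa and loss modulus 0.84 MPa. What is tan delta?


tan delta = E'' / E'
= 0.84 / 16.72
= 0.0502

tan delta = 0.0502


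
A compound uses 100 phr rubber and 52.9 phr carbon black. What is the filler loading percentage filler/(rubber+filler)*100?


Filler % = filler / (rubber + filler) * 100
= 52.9 / (100 + 52.9) * 100
= 52.9 / 152.9 * 100
= 34.6%

34.6%


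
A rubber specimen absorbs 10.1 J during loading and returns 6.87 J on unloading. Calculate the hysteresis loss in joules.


Hysteresis loss = loading - unloading
= 10.1 - 6.87
= 3.23 J

3.23 J


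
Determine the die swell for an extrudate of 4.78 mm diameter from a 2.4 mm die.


Die swell ratio = D_extrudate / D_die
= 4.78 / 2.4
= 1.992

Die swell = 1.992


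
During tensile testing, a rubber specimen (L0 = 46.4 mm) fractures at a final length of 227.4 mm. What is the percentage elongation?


Elongation = (Lf - L0) / L0 * 100
= (227.4 - 46.4) / 46.4 * 100
= 181.0 / 46.4 * 100
= 390.1%

390.1%


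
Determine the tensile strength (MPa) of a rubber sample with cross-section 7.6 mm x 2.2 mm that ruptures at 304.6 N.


Area = width * thickness = 7.6 * 2.2 = 16.72 mm^2
TS = force / area = 304.6 / 16.72 = 18.22 MPa

18.22 MPa


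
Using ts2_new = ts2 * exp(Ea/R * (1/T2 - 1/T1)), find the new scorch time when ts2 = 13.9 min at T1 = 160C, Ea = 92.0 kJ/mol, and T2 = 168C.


Convert temperatures: T1 = 160 + 273.15 = 433.15 K, T2 = 168 + 273.15 = 441.15 K
ts2_new = 13.9 * exp(92000 / 8.314 * (1/441.15 - 1/433.15))
1/T2 - 1/T1 = -4.1866e-05
ts2_new = 8.75 min

8.75 min


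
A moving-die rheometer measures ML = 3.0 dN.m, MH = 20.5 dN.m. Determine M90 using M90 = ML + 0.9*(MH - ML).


M90 = ML + 0.9 * (MH - ML)
M90 = 3.0 + 0.9 * (20.5 - 3.0)
M90 = 3.0 + 0.9 * 17.5
M90 = 18.75 dN.m

18.75 dN.m


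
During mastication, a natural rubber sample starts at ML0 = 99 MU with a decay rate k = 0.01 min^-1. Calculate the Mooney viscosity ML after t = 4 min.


ML = ML0 * exp(-k * t)
ML = 99 * exp(-0.01 * 4)
ML = 99 * 0.9608
ML = 95.12 MU

95.12 MU


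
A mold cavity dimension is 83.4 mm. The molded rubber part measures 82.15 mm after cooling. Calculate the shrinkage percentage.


Shrinkage = (mold - part) / mold * 100
= (83.4 - 82.15) / 83.4 * 100
= 1.25 / 83.4 * 100
= 1.5%

1.5%


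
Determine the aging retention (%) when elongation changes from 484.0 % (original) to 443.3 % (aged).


Retention = aged / original * 100
= 443.3 / 484.0 * 100
= 91.6%

91.6%


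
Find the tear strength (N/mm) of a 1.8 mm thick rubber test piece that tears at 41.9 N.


Tear strength = force / thickness
= 41.9 / 1.8
= 23.28 N/mm

23.28 N/mm


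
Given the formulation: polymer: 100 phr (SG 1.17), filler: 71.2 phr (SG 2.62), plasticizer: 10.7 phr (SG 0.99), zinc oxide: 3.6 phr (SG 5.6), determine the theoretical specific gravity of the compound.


Sum of weights = 185.5
Volume contributions:
  polymer: 100/1.17 = 85.4701
  filler: 71.2/2.62 = 27.1756
  plasticizer: 10.7/0.99 = 10.8081
  zinc oxide: 3.6/5.6 = 0.6429
Sum of volumes = 124.0966
SG = 185.5 / 124.0966 = 1.495

SG = 1.495


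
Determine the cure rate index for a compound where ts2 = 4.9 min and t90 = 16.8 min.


CRI = 100 / (t90 - ts2)
= 100 / (16.8 - 4.9)
= 100 / 11.9
= 8.4 min^-1

8.4 min^-1


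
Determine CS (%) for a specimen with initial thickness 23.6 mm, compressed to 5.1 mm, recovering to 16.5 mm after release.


CS = (t0 - recovered) / (t0 - ts) * 100
= (23.6 - 16.5) / (23.6 - 5.1) * 100
= 7.1 / 18.5 * 100
= 38.4%

38.4%


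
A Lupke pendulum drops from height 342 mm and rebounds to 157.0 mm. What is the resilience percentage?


Resilience = h_rebound / h_drop * 100
= 157.0 / 342 * 100
= 45.9%

45.9%


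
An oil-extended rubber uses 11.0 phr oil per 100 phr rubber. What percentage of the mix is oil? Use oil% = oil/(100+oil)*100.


Oil % = oil / (100 + oil) * 100
= 11.0 / (100 + 11.0) * 100
= 11.0 / 111.0 * 100
= 9.91%

9.91%


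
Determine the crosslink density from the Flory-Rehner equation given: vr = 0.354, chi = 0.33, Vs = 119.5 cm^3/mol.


ln(1 - vr) = ln(1 - 0.354) = -0.4370
Numerator = -((-0.4370) + 0.354 + 0.33 * 0.354^2) = 0.0416
Denominator = 119.5 * (0.354^(1/3) - 0.354/2) = 63.3833
nu = 0.0416 / 63.3833 = 6.5635e-04 mol/cm^3

6.5635e-04 mol/cm^3


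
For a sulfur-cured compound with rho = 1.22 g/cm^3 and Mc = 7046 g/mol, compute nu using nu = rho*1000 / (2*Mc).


nu = rho * 1000 / (2 * Mc)
nu = 1.22 * 1000 / (2 * 7046)
nu = 1220.0 / 14092
nu = 0.0866 mol/L

0.0866 mol/L


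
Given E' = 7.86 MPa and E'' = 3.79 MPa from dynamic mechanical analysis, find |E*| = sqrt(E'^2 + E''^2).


|E*| = sqrt(E'^2 + E''^2)
= sqrt(7.86^2 + 3.79^2)
= sqrt(61.7796 + 14.3641)
= 8.726 MPa

8.726 MPa


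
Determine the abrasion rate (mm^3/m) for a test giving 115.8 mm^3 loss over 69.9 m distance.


Rate = volume_loss / distance
= 115.8 / 69.9
= 1.657 mm^3/m

1.657 mm^3/m


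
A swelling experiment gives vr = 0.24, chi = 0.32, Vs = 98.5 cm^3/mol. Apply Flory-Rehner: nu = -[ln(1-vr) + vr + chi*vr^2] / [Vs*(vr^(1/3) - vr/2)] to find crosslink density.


ln(1 - vr) = ln(1 - 0.24) = -0.2744
Numerator = -((-0.2744) + 0.24 + 0.32 * 0.24^2) = 0.0160
Denominator = 98.5 * (0.24^(1/3) - 0.24/2) = 49.3925
nu = 0.0160 / 49.3925 = 3.2403e-04 mol/cm^3

3.2403e-04 mol/cm^3


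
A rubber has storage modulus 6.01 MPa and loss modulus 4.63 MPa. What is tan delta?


tan delta = E'' / E'
= 4.63 / 6.01
= 0.7704

tan delta = 0.7704


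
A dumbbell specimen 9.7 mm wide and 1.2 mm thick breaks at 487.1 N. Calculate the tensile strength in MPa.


Area = width * thickness = 9.7 * 1.2 = 11.64 mm^2
TS = force / area = 487.1 / 11.64 = 41.85 MPa

41.85 MPa


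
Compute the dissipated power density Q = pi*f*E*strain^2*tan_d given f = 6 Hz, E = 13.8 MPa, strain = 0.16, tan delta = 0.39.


Q = pi * f * E * strain^2 * tan_d
= pi * 6 * 13.8 * 0.16^2 * 0.39
= pi * 6 * 13.8 * 0.0256 * 0.39
= 2.5971

Q = 2.5971


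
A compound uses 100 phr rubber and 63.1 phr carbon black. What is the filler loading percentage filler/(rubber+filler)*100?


Filler % = filler / (rubber + filler) * 100
= 63.1 / (100 + 63.1) * 100
= 63.1 / 163.1 * 100
= 38.69%

38.69%


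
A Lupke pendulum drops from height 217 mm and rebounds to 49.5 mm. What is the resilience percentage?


Resilience = h_rebound / h_drop * 100
= 49.5 / 217 * 100
= 22.8%

22.8%


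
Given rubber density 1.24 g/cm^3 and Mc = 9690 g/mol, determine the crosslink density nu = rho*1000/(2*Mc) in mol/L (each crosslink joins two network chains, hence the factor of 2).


nu = rho * 1000 / (2 * Mc)
nu = 1.24 * 1000 / (2 * 9690)
nu = 1240.0 / 19380
nu = 0.0640 mol/L

0.0640 mol/L


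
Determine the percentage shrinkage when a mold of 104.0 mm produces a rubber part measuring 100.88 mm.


Shrinkage = (mold - part) / mold * 100
= (104.0 - 100.88) / 104.0 * 100
= 3.12 / 104.0 * 100
= 3.0%

3.0%


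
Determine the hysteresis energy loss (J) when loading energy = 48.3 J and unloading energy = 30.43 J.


Hysteresis loss = loading - unloading
= 48.3 - 30.43
= 17.87 J

17.87 J


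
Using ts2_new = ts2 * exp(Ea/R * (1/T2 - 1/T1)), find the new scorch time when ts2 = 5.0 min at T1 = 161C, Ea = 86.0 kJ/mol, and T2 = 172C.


Convert temperatures: T1 = 161 + 273.15 = 434.15 K, T2 = 172 + 273.15 = 445.15 K
ts2_new = 5.0 * exp(86000 / 8.314 * (1/445.15 - 1/434.15))
1/T2 - 1/T1 = -5.6918e-05
ts2_new = 2.78 min

2.78 min


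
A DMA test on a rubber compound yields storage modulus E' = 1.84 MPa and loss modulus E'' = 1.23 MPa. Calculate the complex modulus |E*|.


|E*| = sqrt(E'^2 + E''^2)
= sqrt(1.84^2 + 1.23^2)
= sqrt(3.3856 + 1.5129)
= 2.213 MPa

2.213 MPa


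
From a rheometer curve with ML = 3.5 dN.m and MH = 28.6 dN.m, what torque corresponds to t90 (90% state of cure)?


M90 = ML + 0.9 * (MH - ML)
M90 = 3.5 + 0.9 * (28.6 - 3.5)
M90 = 3.5 + 0.9 * 25.1
M90 = 26.09 dN.m

26.09 dN.m


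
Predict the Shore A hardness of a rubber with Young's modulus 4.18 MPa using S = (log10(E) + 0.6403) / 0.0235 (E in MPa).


log10(E) = 0.0235*S - 0.6403  =>  S = (log10(E) + 0.6403) / 0.0235
log10(4.18) = 0.621176
S = (0.621176 + 0.6403) / 0.0235 = 1.261476 / 0.0235
S = 53.7

Shore A = 53.7


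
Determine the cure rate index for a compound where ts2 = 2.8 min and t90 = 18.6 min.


CRI = 100 / (t90 - ts2)
= 100 / (18.6 - 2.8)
= 100 / 15.8
= 6.33 min^-1

6.33 min^-1


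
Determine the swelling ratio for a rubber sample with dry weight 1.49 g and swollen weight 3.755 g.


Q = W_swollen / W_dry
Q = 3.755 / 1.49
Q = 2.52

Q = 2.52


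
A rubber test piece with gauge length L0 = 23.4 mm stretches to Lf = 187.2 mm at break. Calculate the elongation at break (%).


Elongation = (Lf - L0) / L0 * 100
= (187.2 - 23.4) / 23.4 * 100
= 163.8 / 23.4 * 100
= 700.0%

700.0%


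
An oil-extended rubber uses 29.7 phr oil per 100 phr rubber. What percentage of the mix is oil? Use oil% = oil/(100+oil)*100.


Oil % = oil / (100 + oil) * 100
= 29.7 / (100 + 29.7) * 100
= 29.7 / 129.7 * 100
= 22.9%

22.9%


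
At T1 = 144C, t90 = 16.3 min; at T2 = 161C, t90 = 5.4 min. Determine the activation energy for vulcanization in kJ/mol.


T1 = 417.15 K, T2 = 434.15 K
1/T1 - 1/T2 = 9.3868e-05
ln(t1/t2) = ln(16.3/5.4) = 1.1048
Ea = 8.314 * 1.1048 / 9.3868e-05 = 97850.6044 J/mol
Ea = 97.85 kJ/mol

97.85 kJ/mol


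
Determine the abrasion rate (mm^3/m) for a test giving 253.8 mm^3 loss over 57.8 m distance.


Rate = volume_loss / distance
= 253.8 / 57.8
= 4.391 mm^3/m

4.391 mm^3/m


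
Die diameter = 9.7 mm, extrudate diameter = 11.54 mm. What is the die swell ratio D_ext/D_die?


Die swell ratio = D_extrudate / D_die
= 11.54 / 9.7
= 1.19

Die swell = 1.19


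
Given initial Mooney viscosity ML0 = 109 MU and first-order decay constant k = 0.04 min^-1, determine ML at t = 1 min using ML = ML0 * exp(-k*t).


ML = ML0 * exp(-k * t)
ML = 109 * exp(-0.04 * 1)
ML = 109 * 0.9608
ML = 104.73 MU

104.73 MU


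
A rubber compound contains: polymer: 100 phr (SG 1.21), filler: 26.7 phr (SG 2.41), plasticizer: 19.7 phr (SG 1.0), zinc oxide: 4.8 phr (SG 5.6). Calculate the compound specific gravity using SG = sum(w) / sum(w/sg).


Sum of weights = 151.2
Volume contributions:
  polymer: 100/1.21 = 82.6446
  filler: 26.7/2.41 = 11.0788
  plasticizer: 19.7/1.0 = 19.7000
  zinc oxide: 4.8/5.6 = 0.8571
Sum of volumes = 114.2806
SG = 151.2 / 114.2806 = 1.323

SG = 1.323


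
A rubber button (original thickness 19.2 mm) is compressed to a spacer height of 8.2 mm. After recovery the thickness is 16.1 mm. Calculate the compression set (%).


CS = (t0 - recovered) / (t0 - ts) * 100
= (19.2 - 16.1) / (19.2 - 8.2) * 100
= 3.1 / 11.0 * 100
= 28.2%

28.2%


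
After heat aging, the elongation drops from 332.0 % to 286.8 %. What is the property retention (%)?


Retention = aged / original * 100
= 286.8 / 332.0 * 100
= 86.4%

86.4%


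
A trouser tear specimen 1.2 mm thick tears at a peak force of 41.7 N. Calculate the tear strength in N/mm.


Tear strength = force / thickness
= 41.7 / 1.2
= 34.75 N/mm

34.75 N/mm


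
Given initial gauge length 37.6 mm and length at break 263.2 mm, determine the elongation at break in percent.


Elongation = (Lf - L0) / L0 * 100
= (263.2 - 37.6) / 37.6 * 100
= 225.6 / 37.6 * 100
= 600.0%

600.0%


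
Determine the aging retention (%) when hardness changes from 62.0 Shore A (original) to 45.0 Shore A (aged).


Retention = aged / original * 100
= 45.0 / 62.0 * 100
= 72.6%

72.6%


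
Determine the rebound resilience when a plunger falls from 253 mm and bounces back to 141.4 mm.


Resilience = h_rebound / h_drop * 100
= 141.4 / 253 * 100
= 55.9%

55.9%


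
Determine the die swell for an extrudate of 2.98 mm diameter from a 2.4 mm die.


Die swell ratio = D_extrudate / D_die
= 2.98 / 2.4
= 1.242

Die swell = 1.242


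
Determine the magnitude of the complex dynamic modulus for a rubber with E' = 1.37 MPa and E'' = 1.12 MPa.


|E*| = sqrt(E'^2 + E''^2)
= sqrt(1.37^2 + 1.12^2)
= sqrt(1.8769 + 1.2544)
= 1.77 MPa

1.77 MPa


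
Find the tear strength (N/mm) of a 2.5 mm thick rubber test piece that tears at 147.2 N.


Tear strength = force / thickness
= 147.2 / 2.5
= 58.88 N/mm

58.88 N/mm


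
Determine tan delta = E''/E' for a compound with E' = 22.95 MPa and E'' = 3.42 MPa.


tan delta = E'' / E'
= 3.42 / 22.95
= 0.149

tan delta = 0.149


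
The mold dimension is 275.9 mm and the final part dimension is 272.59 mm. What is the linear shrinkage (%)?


Shrinkage = (mold - part) / mold * 100
= (275.9 - 272.59) / 275.9 * 100
= 3.31 / 275.9 * 100
= 1.2%

1.2%


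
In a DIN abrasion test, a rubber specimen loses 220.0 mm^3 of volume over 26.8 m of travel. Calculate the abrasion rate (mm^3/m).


Rate = volume_loss / distance
= 220.0 / 26.8
= 8.209 mm^3/m

8.209 mm^3/m


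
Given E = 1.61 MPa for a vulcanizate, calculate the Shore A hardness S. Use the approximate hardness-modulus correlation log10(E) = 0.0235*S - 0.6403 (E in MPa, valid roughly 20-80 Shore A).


log10(E) = 0.0235*S - 0.6403  =>  S = (log10(E) + 0.6403) / 0.0235
log10(1.61) = 0.206826
S = (0.206826 + 0.6403) / 0.0235 = 0.847126 / 0.0235
S = 36.0

Shore A = 36.0


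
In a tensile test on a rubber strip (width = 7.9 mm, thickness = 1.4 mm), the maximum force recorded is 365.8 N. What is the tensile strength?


Area = width * thickness = 7.9 * 1.4 = 11.06 mm^2
TS = force / area = 365.8 / 11.06 = 33.07 MPa

33.07 MPa


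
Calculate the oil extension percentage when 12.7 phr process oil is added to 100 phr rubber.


Oil % = oil / (100 + oil) * 100
= 12.7 / (100 + 12.7) * 100
= 12.7 / 112.7 * 100
= 11.27%

11.27%


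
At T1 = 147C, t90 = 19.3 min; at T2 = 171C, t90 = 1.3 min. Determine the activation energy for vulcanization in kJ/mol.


T1 = 420.15 K, T2 = 444.15 K
1/T1 - 1/T2 = 1.2861e-04
ln(t1/t2) = ln(19.3/1.3) = 2.6977
Ea = 8.314 * 2.6977 / 1.2861e-04 = 174394.6019 J/mol
Ea = 174.39 kJ/mol

174.39 kJ/mol


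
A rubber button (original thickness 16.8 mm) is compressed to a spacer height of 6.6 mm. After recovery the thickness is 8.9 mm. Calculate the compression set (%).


CS = (t0 - recovered) / (t0 - ts) * 100
= (16.8 - 8.9) / (16.8 - 6.6) * 100
= 7.9 / 10.2 * 100
= 77.5%

77.5%


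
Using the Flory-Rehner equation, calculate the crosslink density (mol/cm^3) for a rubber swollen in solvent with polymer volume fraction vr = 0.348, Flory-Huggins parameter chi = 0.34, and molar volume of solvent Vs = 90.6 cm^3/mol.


ln(1 - vr) = ln(1 - 0.348) = -0.4277
Numerator = -((-0.4277) + 0.348 + 0.34 * 0.348^2) = 0.0385
Denominator = 90.6 * (0.348^(1/3) - 0.348/2) = 47.9623
nu = 0.0385 / 47.9623 = 8.0345e-04 mol/cm^3

8.0345e-04 mol/cm^3


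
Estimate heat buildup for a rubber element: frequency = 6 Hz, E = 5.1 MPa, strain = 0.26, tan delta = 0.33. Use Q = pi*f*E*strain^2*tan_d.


Q = pi * f * E * strain^2 * tan_d
= pi * 6 * 5.1 * 0.26^2 * 0.33
= pi * 6 * 5.1 * 0.0676 * 0.33
= 2.1445

Q = 2.1445


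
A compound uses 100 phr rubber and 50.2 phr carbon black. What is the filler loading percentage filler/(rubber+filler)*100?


Filler % = filler / (rubber + filler) * 100
= 50.2 / (100 + 50.2) * 100
= 50.2 / 150.2 * 100
= 33.42%

33.42%


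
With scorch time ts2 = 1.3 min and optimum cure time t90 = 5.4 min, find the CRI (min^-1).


CRI = 100 / (t90 - ts2)
= 100 / (5.4 - 1.3)
= 100 / 4.1
= 24.39 min^-1

24.39 min^-1


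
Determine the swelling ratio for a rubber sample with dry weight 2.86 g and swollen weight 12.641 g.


Q = W_swollen / W_dry
Q = 12.641 / 2.86
Q = 4.42

Q = 4.42


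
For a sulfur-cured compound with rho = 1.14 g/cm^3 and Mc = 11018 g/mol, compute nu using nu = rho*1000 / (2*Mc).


nu = rho * 1000 / (2 * Mc)
nu = 1.14 * 1000 / (2 * 11018)
nu = 1140.0 / 22036
nu = 0.0517 mol/L

0.0517 mol/L


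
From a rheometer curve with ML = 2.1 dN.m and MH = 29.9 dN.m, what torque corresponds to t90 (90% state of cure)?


M90 = ML + 0.9 * (MH - ML)
M90 = 2.1 + 0.9 * (29.9 - 2.1)
M90 = 2.1 + 0.9 * 27.8
M90 = 27.12 dN.m

27.12 dN.m


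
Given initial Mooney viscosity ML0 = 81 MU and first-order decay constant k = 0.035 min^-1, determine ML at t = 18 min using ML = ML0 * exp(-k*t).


ML = ML0 * exp(-k * t)
ML = 81 * exp(-0.035 * 18)
ML = 81 * 0.5326
ML = 43.14 MU

43.14 MU


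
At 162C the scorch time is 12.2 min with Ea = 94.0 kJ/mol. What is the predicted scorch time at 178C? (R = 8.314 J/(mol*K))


Convert temperatures: T1 = 162 + 273.15 = 435.15 K, T2 = 178 + 273.15 = 451.15 K
ts2_new = 12.2 * exp(94000 / 8.314 * (1/451.15 - 1/435.15))
1/T2 - 1/T1 = -8.1500e-05
ts2_new = 4.85 min

4.85 min


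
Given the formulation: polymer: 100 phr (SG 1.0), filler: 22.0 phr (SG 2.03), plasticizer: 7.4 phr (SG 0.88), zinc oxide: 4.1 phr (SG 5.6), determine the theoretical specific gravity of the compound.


Sum of weights = 133.5
Volume contributions:
  polymer: 100/1.0 = 100.0000
  filler: 22.0/2.03 = 10.8374
  plasticizer: 7.4/0.88 = 8.4091
  zinc oxide: 4.1/5.6 = 0.7321
Sum of volumes = 119.9787
SG = 133.5 / 119.9787 = 1.113

SG = 1.113


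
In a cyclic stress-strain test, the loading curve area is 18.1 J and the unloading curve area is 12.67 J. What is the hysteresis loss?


Hysteresis loss = loading - unloading
= 18.1 - 12.67
= 5.43 J

5.43 J


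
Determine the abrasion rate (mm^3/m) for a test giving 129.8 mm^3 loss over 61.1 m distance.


Rate = volume_loss / distance
= 129.8 / 61.1
= 2.124 mm^3/m

2.124 mm^3/m


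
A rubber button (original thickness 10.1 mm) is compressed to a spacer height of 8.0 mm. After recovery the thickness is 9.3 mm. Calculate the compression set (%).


CS = (t0 - recovered) / (t0 - ts) * 100
= (10.1 - 9.3) / (10.1 - 8.0) * 100
= 0.8 / 2.1 * 100
= 38.1%

38.1%


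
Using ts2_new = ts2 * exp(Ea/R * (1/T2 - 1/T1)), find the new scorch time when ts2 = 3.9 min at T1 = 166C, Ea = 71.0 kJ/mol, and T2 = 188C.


Convert temperatures: T1 = 166 + 273.15 = 439.15 K, T2 = 188 + 273.15 = 461.15 K
ts2_new = 3.9 * exp(71000 / 8.314 * (1/461.15 - 1/439.15))
1/T2 - 1/T1 = -1.0863e-04
ts2_new = 1.54 min

1.54 min


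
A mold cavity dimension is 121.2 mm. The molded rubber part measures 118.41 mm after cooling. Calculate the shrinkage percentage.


Shrinkage = (mold - part) / mold * 100
= (121.2 - 118.41) / 121.2 * 100
= 2.79 / 121.2 * 100
= 2.3%

2.3%


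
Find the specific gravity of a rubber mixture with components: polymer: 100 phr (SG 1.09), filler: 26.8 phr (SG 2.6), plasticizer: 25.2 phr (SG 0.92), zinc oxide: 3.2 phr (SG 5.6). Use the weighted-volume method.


Sum of weights = 155.2
Volume contributions:
  polymer: 100/1.09 = 91.7431
  filler: 26.8/2.6 = 10.3077
  plasticizer: 25.2/0.92 = 27.3913
  zinc oxide: 3.2/5.6 = 0.5714
Sum of volumes = 130.0135
SG = 155.2 / 130.0135 = 1.194

SG = 1.194


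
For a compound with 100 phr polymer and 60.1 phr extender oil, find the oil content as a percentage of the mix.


Oil % = oil / (100 + oil) * 100
= 60.1 / (100 + 60.1) * 100
= 60.1 / 160.1 * 100
= 37.54%

37.54%


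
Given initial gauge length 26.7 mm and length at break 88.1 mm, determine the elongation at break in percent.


Elongation = (Lf - L0) / L0 * 100
= (88.1 - 26.7) / 26.7 * 100
= 61.4 / 26.7 * 100
= 230.0%

230.0%


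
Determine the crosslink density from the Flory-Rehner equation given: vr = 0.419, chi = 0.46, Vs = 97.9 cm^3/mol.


ln(1 - vr) = ln(1 - 0.419) = -0.5430
Numerator = -((-0.5430) + 0.419 + 0.46 * 0.419^2) = 0.0432
Denominator = 97.9 * (0.419^(1/3) - 0.419/2) = 52.7478
nu = 0.0432 / 52.7478 = 8.1987e-04 mol/cm^3

8.1987e-04 mol/cm^3


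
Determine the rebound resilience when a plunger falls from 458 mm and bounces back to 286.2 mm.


Resilience = h_rebound / h_drop * 100
= 286.2 / 458 * 100
= 62.5%

62.5%


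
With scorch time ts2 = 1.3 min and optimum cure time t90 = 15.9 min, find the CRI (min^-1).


CRI = 100 / (t90 - ts2)
= 100 / (15.9 - 1.3)
= 100 / 14.6
= 6.85 min^-1

6.85 min^-1


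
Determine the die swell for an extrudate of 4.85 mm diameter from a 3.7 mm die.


Die swell ratio = D_extrudate / D_die
= 4.85 / 3.7
= 1.311

Die swell = 1.311


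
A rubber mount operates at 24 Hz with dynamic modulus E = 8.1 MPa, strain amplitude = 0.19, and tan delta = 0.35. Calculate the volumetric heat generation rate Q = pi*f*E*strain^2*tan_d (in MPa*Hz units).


Q = pi * f * E * strain^2 * tan_d
= pi * 24 * 8.1 * 0.19^2 * 0.35
= pi * 24 * 8.1 * 0.0361 * 0.35
= 7.7165

Q = 7.7165


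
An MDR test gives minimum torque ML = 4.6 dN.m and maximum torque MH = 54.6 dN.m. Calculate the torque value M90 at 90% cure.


M90 = ML + 0.9 * (MH - ML)
M90 = 4.6 + 0.9 * (54.6 - 4.6)
M90 = 4.6 + 0.9 * 50.0
M90 = 49.6 dN.m

49.6 dN.m


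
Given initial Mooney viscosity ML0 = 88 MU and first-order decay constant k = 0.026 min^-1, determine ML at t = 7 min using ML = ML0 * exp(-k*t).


ML = ML0 * exp(-k * t)
ML = 88 * exp(-0.026 * 7)
ML = 88 * 0.8336
ML = 73.36 MU

73.36 MU


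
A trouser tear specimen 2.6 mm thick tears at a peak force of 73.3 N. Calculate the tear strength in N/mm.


Tear strength = force / thickness
= 73.3 / 2.6
= 28.19 N/mm

28.19 N/mm


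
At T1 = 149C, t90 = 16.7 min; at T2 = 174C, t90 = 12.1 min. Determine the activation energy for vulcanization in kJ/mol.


T1 = 422.15 K, T2 = 447.15 K
1/T1 - 1/T2 = 1.3244e-04
ln(t1/t2) = ln(16.7/12.1) = 0.3222
Ea = 8.314 * 0.3222 / 1.3244e-04 = 20226.4646 J/mol
Ea = 20.23 kJ/mol

20.23 kJ/mol


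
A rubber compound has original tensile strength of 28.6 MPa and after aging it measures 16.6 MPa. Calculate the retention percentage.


Retention = aged / original * 100
= 16.6 / 28.6 * 100
= 58.0%

58.0%


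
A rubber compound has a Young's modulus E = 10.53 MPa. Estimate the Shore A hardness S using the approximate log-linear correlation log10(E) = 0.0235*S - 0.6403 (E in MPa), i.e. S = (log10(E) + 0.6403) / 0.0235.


log10(E) = 0.0235*S - 0.6403  =>  S = (log10(E) + 0.6403) / 0.0235
log10(10.53) = 1.022428
S = (1.022428 + 0.6403) / 0.0235 = 1.662728 / 0.0235
S = 70.8

Shore A = 70.8


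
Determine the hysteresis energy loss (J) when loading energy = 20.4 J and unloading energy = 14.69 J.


Hysteresis loss = loading - unloading
= 20.4 - 14.69
= 5.71 J

5.71 J


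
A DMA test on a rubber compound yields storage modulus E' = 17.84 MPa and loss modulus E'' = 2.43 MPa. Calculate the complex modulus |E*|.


|E*| = sqrt(E'^2 + E''^2)
= sqrt(17.84^2 + 2.43^2)
= sqrt(318.2656 + 5.9049)
= 18.005 MPa

18.005 MPa


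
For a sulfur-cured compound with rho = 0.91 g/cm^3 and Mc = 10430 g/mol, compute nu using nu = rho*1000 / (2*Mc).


nu = rho * 1000 / (2 * Mc)
nu = 0.91 * 1000 / (2 * 10430)
nu = 910.0 / 20860
nu = 0.0436 mol/L

0.0436 mol/L


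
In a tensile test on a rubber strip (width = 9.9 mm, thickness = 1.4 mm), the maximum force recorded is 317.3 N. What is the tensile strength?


Area = width * thickness = 9.9 * 1.4 = 13.86 mm^2
TS = force / area = 317.3 / 13.86 = 22.89 MPa

22.89 MPa


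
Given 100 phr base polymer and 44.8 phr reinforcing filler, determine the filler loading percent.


Filler % = filler / (rubber + filler) * 100
= 44.8 / (100 + 44.8) * 100
= 44.8 / 144.8 * 100
= 30.94%

30.94%


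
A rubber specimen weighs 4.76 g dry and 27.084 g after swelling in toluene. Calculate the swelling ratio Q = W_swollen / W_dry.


Q = W_swollen / W_dry
Q = 27.084 / 4.76
Q = 5.69

Q = 5.69


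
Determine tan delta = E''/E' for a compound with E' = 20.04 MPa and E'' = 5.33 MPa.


tan delta = E'' / E'
= 5.33 / 20.04
= 0.266

tan delta = 0.266


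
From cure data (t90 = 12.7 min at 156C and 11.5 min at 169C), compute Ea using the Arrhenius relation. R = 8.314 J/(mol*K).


T1 = 429.15 K, T2 = 442.15 K
1/T1 - 1/T2 = 6.8512e-05
ln(t1/t2) = ln(12.7/11.5) = 0.0993
Ea = 8.314 * 0.0993 / 6.8512e-05 = 12044.7454 J/mol
Ea = 12.04 kJ/mol

12.04 kJ/mol


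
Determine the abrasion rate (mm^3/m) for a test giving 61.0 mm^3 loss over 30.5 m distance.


Rate = volume_loss / distance
= 61.0 / 30.5
= 2.0 mm^3/m

2.0 mm^3/m


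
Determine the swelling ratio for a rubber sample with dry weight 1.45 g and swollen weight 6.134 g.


Q = W_swollen / W_dry
Q = 6.134 / 1.45
Q = 4.23

Q = 4.23


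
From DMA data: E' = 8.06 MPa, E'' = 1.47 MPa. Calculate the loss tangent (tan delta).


tan delta = E'' / E'
= 1.47 / 8.06
= 0.1824

tan delta = 0.1824


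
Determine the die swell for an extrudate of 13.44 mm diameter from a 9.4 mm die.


Die swell ratio = D_extrudate / D_die
= 13.44 / 9.4
= 1.43

Die swell = 1.43


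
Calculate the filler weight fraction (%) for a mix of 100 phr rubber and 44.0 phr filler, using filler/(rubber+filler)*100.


Filler % = filler / (rubber + filler) * 100
= 44.0 / (100 + 44.0) * 100
= 44.0 / 144.0 * 100
= 30.56%

30.56%


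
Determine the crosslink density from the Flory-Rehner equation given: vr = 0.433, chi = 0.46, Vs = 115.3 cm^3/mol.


ln(1 - vr) = ln(1 - 0.433) = -0.5674
Numerator = -((-0.5674) + 0.433 + 0.46 * 0.433^2) = 0.0482
Denominator = 115.3 * (0.433^(1/3) - 0.433/2) = 62.2661
nu = 0.0482 / 62.2661 = 7.7331e-04 mol/cm^3

7.7331e-04 mol/cm^3


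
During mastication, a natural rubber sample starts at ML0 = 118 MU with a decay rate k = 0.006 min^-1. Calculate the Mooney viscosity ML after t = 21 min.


ML = ML0 * exp(-k * t)
ML = 118 * exp(-0.006 * 21)
ML = 118 * 0.8816
ML = 104.03 MU

104.03 MU


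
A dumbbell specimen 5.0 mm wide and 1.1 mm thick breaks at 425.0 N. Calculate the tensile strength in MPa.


Area = width * thickness = 5.0 * 1.1 = 5.5 mm^2
TS = force / area = 425.0 / 5.5 = 77.27 MPa

77.27 MPa


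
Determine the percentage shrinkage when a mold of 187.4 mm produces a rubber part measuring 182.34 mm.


Shrinkage = (mold - part) / mold * 100
= (187.4 - 182.34) / 187.4 * 100
= 5.06 / 187.4 * 100
= 2.7%

2.7%


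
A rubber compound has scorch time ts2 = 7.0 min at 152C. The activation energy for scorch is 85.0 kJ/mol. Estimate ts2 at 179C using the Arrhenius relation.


Convert temperatures: T1 = 152 + 273.15 = 425.15 K, T2 = 179 + 273.15 = 452.15 K
ts2_new = 7.0 * exp(85000 / 8.314 * (1/452.15 - 1/425.15))
1/T2 - 1/T1 = -1.4046e-04
ts2_new = 1.67 min

1.67 min
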